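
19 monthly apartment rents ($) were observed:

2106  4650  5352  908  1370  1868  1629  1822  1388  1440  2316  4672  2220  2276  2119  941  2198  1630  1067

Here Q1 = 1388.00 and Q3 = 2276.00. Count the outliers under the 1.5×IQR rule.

3

IQR = 888.00; fences at 1388.00 − 1332.00 = 56.00 and 2276.00 + 1332.00 = 3608.00.
Outside the cutoffs: 4650, 4672, 5352.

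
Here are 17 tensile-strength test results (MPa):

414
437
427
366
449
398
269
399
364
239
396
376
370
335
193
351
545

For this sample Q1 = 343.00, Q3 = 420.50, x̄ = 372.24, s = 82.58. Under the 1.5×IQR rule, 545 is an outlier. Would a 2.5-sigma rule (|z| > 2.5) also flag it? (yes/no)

no

z = (545 − 372.24) / 82.58 = 2.09.
|z| = 2.09 ≤ 2.5.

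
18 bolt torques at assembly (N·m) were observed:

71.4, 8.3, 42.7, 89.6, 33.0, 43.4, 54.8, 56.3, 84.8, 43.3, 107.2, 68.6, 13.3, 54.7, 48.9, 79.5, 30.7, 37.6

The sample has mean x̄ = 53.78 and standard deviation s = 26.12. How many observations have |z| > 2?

Cutoffs: x̄ ± 2s = [1.54, 106.02].
Outside the cutoffs: 107.2.

1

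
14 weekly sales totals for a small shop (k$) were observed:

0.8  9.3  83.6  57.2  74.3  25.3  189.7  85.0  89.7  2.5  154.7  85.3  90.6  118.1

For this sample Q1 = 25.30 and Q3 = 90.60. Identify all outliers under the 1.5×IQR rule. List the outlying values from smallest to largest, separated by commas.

189.7

IQR = Q3 − Q1 = 90.60 − 25.30 = 65.30.
Lower fence = Q1 − 1.5·IQR = 25.30 − 97.95 = -72.65.
Upper fence = Q3 + 1.5·IQR = 90.60 + 97.95 = 188.55.
189.7 > 188.55 → outlier.
All remaining values lie within [-72.65, 188.55].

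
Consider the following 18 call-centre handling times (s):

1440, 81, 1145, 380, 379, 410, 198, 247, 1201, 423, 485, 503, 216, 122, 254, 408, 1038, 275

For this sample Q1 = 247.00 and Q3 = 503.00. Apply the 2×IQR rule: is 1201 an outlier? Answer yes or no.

IQR = Q3 − Q1 = 503.00 − 247.00 = 256.00.
Lower fence = Q1 − 2·IQR = 247.00 − 512.00 = -265.00.
Upper fence = Q3 + 2·IQR = 503.00 + 512.00 = 1015.00.
1201 lies above the upper fence.

yes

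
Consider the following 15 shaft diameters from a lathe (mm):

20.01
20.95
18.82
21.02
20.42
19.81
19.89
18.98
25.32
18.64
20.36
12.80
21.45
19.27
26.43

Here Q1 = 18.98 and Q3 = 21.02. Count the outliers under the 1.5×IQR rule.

3

IQR = 2.04; fences at 18.98 − 3.06 = 15.92 and 21.02 + 3.06 = 24.08.
Outside the cutoffs: 12.80, 25.32, 26.43.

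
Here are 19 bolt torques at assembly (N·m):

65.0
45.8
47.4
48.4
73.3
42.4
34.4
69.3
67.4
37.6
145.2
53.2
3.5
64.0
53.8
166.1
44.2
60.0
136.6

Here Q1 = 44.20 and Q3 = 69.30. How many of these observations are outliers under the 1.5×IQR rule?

4

IQR = 25.10; fences at 44.20 − 37.65 = 6.55 and 69.30 + 37.65 = 106.95.
Outside the cutoffs: 3.5, 136.6, 145.2, 166.1.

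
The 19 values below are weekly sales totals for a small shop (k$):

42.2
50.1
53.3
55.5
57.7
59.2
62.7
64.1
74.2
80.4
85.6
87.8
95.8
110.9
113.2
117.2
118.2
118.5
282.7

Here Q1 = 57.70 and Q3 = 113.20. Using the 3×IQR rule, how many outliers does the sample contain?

IQR = 55.50; fences at 57.70 − 166.50 = -108.80 and 113.20 + 166.50 = 279.70.
Outside the cutoffs: 282.7.

1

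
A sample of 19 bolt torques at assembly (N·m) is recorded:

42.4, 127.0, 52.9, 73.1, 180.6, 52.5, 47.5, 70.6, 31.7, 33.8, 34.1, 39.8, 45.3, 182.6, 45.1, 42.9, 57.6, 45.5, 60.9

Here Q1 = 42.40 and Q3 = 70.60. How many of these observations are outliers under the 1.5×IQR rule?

3

IQR = 28.20; fences at 42.40 − 42.30 = 0.10 and 70.60 + 42.30 = 112.90.
Outside the cutoffs: 127.0, 180.6, 182.6.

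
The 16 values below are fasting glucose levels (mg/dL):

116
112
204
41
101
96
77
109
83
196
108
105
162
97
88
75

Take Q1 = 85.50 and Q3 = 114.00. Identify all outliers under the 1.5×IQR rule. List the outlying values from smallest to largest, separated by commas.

IQR = Q3 − Q1 = 114.00 − 85.50 = 28.50.
Lower fence = Q1 − 1.5·IQR = 85.50 − 42.75 = 42.75.
Upper fence = Q3 + 1.5·IQR = 114.00 + 42.75 = 156.75.
41 < 42.75 → outlier.
162 > 156.75 → outlier.
196 > 156.75 → outlier.
204 > 156.75 → outlier.
All remaining values lie within [42.75, 156.75].

41, 162, 196, 204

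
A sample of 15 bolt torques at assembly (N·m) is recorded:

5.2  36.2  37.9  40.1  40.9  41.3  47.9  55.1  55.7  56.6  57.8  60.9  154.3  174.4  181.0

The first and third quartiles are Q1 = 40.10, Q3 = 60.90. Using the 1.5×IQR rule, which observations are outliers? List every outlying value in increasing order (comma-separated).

5.2, 154.3, 174.4, 181.0

IQR = Q3 − Q1 = 60.90 − 40.10 = 20.80.
Lower fence = Q1 − 1.5·IQR = 40.10 − 31.20 = 8.90.
Upper fence = Q3 + 1.5·IQR = 60.90 + 31.20 = 92.10.
5.2 < 8.90 → outlier.
154.3 > 92.10 → outlier.
174.4 > 92.10 → outlier.
181.0 > 92.10 → outlier.
All remaining values lie within [8.90, 92.10].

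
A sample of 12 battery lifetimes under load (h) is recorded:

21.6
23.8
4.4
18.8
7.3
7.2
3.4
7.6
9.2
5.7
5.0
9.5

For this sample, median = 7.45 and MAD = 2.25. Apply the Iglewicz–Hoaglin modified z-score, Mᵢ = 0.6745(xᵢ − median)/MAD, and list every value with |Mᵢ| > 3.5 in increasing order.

|Mᵢ| > 3.5 ⇔ |xᵢ − 7.45| > 3.5·2.25/0.6745 = 11.68.
So outliers lie outside [-4.23, 19.13].
21.6: M = 4.24 → outlier.
23.8: M = 4.90 → outlier.

21.6, 23.8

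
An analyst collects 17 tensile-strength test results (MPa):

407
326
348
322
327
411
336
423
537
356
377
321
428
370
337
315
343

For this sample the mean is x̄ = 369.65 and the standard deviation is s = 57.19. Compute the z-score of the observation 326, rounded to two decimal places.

-0.76

z = (326 − 369.65) / 57.19 = -0.76.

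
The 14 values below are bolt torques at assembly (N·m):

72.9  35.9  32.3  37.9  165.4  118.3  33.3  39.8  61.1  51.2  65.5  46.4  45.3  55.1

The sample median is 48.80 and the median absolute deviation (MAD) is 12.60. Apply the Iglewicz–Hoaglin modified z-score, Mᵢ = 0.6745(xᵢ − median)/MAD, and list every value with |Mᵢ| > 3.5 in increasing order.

|Mᵢ| > 3.5 ⇔ |xᵢ − 48.80| > 3.5·12.60/0.6745 = 65.38.
So outliers lie outside [-16.58, 114.18].
118.3: M = 3.72 → outlier.
165.4: M = 6.24 → outlier.

118.3, 165.4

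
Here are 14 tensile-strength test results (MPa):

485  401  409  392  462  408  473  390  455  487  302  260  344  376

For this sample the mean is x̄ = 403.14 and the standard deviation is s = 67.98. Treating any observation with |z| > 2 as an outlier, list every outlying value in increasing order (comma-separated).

260

Cutoffs at x̄ ± 2s: 403.14 ± 2·67.98 = [267.18, 539.10].
260: z = -2.11, |z| > 2 → outlier.
Every other value lies within [267.18, 539.10].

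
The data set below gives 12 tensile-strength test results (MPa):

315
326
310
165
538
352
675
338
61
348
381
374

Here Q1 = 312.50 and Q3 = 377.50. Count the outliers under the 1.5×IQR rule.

4

IQR = 65.00; fences at 312.50 − 97.50 = 215.00 and 377.50 + 97.50 = 475.00.
Outside the cutoffs: 61, 165, 538, 675.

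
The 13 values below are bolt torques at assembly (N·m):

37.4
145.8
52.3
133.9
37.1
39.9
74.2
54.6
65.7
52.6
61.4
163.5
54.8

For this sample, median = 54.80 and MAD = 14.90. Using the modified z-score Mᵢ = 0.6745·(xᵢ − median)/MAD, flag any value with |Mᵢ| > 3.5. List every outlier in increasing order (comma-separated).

|Mᵢ| > 3.5 ⇔ |xᵢ − 54.80| > 3.5·14.90/0.6745 = 77.32.
So outliers lie outside [-22.52, 132.12].
133.9: M = 3.58 → outlier.
145.8: M = 4.12 → outlier.
163.5: M = 4.92 → outlier.

133.9, 145.8, 163.5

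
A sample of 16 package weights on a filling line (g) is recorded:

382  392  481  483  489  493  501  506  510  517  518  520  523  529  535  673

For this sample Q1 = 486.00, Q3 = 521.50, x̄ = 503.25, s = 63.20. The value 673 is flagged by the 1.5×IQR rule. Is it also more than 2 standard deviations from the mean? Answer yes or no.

z = (673 − 503.25) / 63.20 = 2.69.
|z| = 2.69 > 2.

yes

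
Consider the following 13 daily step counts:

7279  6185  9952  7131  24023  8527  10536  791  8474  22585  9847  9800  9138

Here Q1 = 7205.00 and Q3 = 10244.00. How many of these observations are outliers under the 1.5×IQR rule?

3

IQR = 3039.00; fences at 7205.00 − 4558.50 = 2646.50 and 10244.00 + 4558.50 = 14802.50.
Outside the cutoffs: 791, 22585, 24023.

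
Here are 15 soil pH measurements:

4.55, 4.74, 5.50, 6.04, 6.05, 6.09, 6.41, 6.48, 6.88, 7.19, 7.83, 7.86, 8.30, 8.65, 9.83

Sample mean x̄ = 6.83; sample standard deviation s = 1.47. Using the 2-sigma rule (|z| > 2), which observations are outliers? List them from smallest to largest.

9.83

Cutoffs at x̄ ± 2s: 6.83 ± 2·1.47 = [3.89, 9.77].
9.83: z = 2.04, |z| > 2 → outlier.
Every other value lies within [3.89, 9.77].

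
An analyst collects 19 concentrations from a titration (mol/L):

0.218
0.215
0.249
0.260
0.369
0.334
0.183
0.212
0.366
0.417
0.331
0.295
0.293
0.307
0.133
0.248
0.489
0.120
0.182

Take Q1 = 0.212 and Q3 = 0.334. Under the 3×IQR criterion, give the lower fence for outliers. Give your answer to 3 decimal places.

-0.154

IQR = Q3 − Q1 = 0.334 − 0.212 = 0.122.
Lower fence = Q1 − 3·IQR = 0.212 − 0.366 = -0.154.
Upper fence = Q3 + 3·IQR = 0.334 + 0.366 = 0.700.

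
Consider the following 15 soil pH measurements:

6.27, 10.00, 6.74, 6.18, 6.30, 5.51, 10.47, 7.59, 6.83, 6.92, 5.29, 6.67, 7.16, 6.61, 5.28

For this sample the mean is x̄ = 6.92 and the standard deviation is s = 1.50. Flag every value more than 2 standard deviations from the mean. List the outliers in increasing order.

10.00, 10.47

Cutoffs at x̄ ± 2s: 6.92 ± 2·1.50 = [3.92, 9.92].
10.00: z = 2.05, |z| > 2 → outlier.
10.47: z = 2.37, |z| > 2 → outlier.
Every other value lies within [3.92, 9.92].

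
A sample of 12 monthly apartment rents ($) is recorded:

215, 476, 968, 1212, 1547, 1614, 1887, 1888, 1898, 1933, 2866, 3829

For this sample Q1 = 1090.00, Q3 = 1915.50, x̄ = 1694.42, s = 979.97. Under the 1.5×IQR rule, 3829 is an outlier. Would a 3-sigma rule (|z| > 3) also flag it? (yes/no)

z = (3829 − 1694.42) / 979.97 = 2.18.
|z| = 2.18 ≤ 3.

no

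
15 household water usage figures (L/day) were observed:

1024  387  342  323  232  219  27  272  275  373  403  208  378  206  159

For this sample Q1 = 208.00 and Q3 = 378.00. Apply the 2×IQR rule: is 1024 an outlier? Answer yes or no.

IQR = Q3 − Q1 = 378.00 − 208.00 = 170.00.
Lower fence = Q1 − 2·IQR = 208.00 − 340.00 = -132.00.
Upper fence = Q3 + 2·IQR = 378.00 + 340.00 = 718.00.
1024 lies above the upper fence.

yes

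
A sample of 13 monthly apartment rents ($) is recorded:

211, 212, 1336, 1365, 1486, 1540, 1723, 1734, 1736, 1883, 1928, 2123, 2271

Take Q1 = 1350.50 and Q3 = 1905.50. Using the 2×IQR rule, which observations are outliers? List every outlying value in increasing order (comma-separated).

IQR = Q3 − Q1 = 1905.50 − 1350.50 = 555.00.
Lower fence = Q1 − 2·IQR = 1350.50 − 1110.00 = 240.50.
Upper fence = Q3 + 2·IQR = 1905.50 + 1110.00 = 3015.50.
211 < 240.50 → outlier.
212 < 240.50 → outlier.
All remaining values lie within [240.50, 3015.50].

211, 212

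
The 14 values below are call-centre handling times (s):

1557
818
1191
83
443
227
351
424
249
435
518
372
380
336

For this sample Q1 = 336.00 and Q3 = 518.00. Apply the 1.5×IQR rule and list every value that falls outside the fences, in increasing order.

IQR = Q3 − Q1 = 518.00 − 336.00 = 182.00.
Lower fence = Q1 − 1.5·IQR = 336.00 − 273.00 = 63.00.
Upper fence = Q3 + 1.5·IQR = 518.00 + 273.00 = 791.00.
818 > 791.00 → outlier.
1191 > 791.00 → outlier.
1557 > 791.00 → outlier.
All remaining values lie within [63.00, 791.00].

818, 1191, 1557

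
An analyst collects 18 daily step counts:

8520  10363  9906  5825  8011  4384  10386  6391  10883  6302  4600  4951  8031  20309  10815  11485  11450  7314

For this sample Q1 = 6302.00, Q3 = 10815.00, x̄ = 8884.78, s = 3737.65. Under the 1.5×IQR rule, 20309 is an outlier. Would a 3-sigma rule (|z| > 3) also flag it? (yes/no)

yes

z = (20309 − 8884.78) / 3737.65 = 3.06.
|z| = 3.06 > 3.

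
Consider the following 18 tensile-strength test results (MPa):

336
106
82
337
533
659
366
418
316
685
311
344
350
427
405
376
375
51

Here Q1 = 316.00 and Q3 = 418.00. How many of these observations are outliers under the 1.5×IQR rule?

5

IQR = 102.00; fences at 316.00 − 153.00 = 163.00 and 418.00 + 153.00 = 571.00.
Outside the cutoffs: 51, 82, 106, 659, 685.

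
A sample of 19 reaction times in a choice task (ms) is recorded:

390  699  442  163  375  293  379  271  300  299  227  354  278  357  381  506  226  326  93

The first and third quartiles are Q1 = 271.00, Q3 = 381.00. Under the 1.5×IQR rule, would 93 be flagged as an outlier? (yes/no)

IQR = Q3 − Q1 = 381.00 − 271.00 = 110.00.
Lower fence = Q1 − 1.5·IQR = 271.00 − 165.00 = 106.00.
Upper fence = Q3 + 1.5·IQR = 381.00 + 165.00 = 546.00.
93 lies below the lower fence.

yes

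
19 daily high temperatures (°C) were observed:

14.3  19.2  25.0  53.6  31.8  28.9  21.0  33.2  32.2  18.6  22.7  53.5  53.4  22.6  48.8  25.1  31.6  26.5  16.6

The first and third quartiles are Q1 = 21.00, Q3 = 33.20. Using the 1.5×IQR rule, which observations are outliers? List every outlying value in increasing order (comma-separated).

IQR = Q3 − Q1 = 33.20 − 21.00 = 12.20.
Lower fence = Q1 − 1.5·IQR = 21.00 − 18.30 = 2.70.
Upper fence = Q3 + 1.5·IQR = 33.20 + 18.30 = 51.50.
53.4 > 51.50 → outlier.
53.5 > 51.50 → outlier.
53.6 > 51.50 → outlier.
All remaining values lie within [2.70, 51.50].

53.4, 53.5, 53.6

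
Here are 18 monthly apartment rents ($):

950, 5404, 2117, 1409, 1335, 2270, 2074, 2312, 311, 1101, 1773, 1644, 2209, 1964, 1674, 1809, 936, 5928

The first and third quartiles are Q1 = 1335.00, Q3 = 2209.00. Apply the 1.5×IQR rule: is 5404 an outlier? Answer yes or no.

yes

IQR = Q3 − Q1 = 2209.00 − 1335.00 = 874.00.
Lower fence = Q1 − 1.5·IQR = 1335.00 − 1311.00 = 24.00.
Upper fence = Q3 + 1.5·IQR = 2209.00 + 1311.00 = 3520.00.
5404 lies above the upper fence.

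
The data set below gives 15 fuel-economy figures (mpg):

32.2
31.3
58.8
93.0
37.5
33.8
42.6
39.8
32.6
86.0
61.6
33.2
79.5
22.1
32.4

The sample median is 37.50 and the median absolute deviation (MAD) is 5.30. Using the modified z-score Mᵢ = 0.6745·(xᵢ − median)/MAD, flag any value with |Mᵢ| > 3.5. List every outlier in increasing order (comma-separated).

79.5, 86.0, 93.0

|Mᵢ| > 3.5 ⇔ |xᵢ − 37.50| > 3.5·5.30/0.6745 = 27.50.
So outliers lie outside [10.00, 65.00].
79.5: M = 5.35 → outlier.
86.0: M = 6.17 → outlier.
93.0: M = 7.06 → outlier.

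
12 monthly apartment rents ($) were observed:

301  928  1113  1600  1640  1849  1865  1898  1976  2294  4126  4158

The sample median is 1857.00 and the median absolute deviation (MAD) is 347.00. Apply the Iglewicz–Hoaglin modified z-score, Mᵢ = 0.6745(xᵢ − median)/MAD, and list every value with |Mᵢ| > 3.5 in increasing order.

|Mᵢ| > 3.5 ⇔ |xᵢ − 1857.00| > 3.5·347.00/0.6745 = 1800.59.
So outliers lie outside [56.41, 3657.59].
4126: M = 4.41 → outlier.
4158: M = 4.47 → outlier.

4126, 4158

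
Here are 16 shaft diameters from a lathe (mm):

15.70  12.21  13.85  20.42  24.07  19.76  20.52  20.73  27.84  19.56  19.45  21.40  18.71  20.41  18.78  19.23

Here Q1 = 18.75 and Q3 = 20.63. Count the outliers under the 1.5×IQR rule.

5

IQR = 1.88; fences at 18.75 − 2.82 = 15.93 and 20.63 + 2.82 = 23.45.
Outside the cutoffs: 12.21, 13.85, 15.70, 24.07, 27.84.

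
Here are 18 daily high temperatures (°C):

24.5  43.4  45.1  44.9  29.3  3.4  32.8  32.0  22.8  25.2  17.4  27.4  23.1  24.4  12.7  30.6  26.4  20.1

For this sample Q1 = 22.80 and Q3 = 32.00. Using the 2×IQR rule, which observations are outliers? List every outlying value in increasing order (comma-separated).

IQR = Q3 − Q1 = 32.00 − 22.80 = 9.20.
Lower fence = Q1 − 2·IQR = 22.80 − 18.40 = 4.40.
Upper fence = Q3 + 2·IQR = 32.00 + 18.40 = 50.40.
3.4 < 4.40 → outlier.
All remaining values lie within [4.40, 50.40].

3.4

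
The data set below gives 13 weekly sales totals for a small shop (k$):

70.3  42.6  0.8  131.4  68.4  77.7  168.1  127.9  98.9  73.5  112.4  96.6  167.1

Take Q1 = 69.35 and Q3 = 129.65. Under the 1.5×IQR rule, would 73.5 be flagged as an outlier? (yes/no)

no

IQR = Q3 − Q1 = 129.65 − 69.35 = 60.30.
Lower fence = Q1 − 1.5·IQR = 69.35 − 90.45 = -21.10.
Upper fence = Q3 + 1.5·IQR = 129.65 + 90.45 = 220.10.
73.5 lies within [-21.10, 220.10].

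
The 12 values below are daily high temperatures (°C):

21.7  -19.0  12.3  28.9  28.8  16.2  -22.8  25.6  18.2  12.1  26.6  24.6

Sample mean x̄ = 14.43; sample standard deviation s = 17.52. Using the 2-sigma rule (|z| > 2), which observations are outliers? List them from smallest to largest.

Cutoffs at x̄ ± 2s: 14.43 ± 2·17.52 = [-20.61, 49.47].
-22.8: z = -2.13, |z| > 2 → outlier.
Every other value lies within [-20.61, 49.47].

-22.8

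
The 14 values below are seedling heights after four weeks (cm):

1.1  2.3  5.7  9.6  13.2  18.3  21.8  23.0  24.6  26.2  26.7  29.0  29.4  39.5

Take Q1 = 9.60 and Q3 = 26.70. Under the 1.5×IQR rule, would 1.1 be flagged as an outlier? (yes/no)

no

IQR = Q3 − Q1 = 26.70 − 9.60 = 17.10.
Lower fence = Q1 − 1.5·IQR = 9.60 − 25.65 = -16.05.
Upper fence = Q3 + 1.5·IQR = 26.70 + 25.65 = 52.35.
1.1 lies within [-16.05, 52.35].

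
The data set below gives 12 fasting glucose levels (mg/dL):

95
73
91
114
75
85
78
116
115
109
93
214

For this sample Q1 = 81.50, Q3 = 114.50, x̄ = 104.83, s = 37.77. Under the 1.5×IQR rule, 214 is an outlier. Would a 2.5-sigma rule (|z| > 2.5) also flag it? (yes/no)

z = (214 − 104.83) / 37.77 = 2.89.
|z| = 2.89 > 2.5.

yes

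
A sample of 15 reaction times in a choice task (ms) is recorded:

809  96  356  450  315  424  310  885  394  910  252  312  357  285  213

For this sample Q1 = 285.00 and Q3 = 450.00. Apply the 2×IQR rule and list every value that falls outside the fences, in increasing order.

IQR = Q3 − Q1 = 450.00 − 285.00 = 165.00.
Lower fence = Q1 − 2·IQR = 285.00 − 330.00 = -45.00.
Upper fence = Q3 + 2·IQR = 450.00 + 330.00 = 780.00.
809 > 780.00 → outlier.
885 > 780.00 → outlier.
910 > 780.00 → outlier.
All remaining values lie within [-45.00, 780.00].

809, 885, 910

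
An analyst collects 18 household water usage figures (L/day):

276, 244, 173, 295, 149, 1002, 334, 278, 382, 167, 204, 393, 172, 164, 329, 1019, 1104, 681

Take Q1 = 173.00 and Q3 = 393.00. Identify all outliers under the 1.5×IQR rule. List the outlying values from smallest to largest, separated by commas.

IQR = Q3 − Q1 = 393.00 − 173.00 = 220.00.
Lower fence = Q1 − 1.5·IQR = 173.00 − 330.00 = -157.00.
Upper fence = Q3 + 1.5·IQR = 393.00 + 330.00 = 723.00.
1002 > 723.00 → outlier.
1019 > 723.00 → outlier.
1104 > 723.00 → outlier.
All remaining values lie within [-157.00, 723.00].

1002, 1019, 1104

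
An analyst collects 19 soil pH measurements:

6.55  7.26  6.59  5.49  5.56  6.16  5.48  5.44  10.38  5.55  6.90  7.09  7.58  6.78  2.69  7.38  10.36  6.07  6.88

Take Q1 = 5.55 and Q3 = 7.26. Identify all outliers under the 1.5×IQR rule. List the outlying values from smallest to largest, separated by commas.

2.69, 10.36, 10.38

IQR = Q3 − Q1 = 7.26 − 5.55 = 1.71.
Lower fence = Q1 − 1.5·IQR = 5.55 − 2.565 = 2.985.
Upper fence = Q3 + 1.5·IQR = 7.26 + 2.565 = 9.825.
2.69 < 2.985 → outlier.
10.36 > 9.825 → outlier.
10.38 > 9.825 → outlier.
All remaining values lie within [2.985, 9.825].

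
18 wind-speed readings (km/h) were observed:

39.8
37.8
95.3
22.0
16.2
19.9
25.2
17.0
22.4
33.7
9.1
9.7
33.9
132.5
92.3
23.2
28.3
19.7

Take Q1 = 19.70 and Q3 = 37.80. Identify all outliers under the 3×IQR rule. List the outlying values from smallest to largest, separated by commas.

IQR = Q3 − Q1 = 37.80 − 19.70 = 18.10.
Lower fence = Q1 − 3·IQR = 19.70 − 54.30 = -34.60.
Upper fence = Q3 + 3·IQR = 37.80 + 54.30 = 92.10.
92.3 > 92.10 → outlier.
95.3 > 92.10 → outlier.
132.5 > 92.10 → outlier.
All remaining values lie within [-34.60, 92.10].

92.3, 95.3, 132.5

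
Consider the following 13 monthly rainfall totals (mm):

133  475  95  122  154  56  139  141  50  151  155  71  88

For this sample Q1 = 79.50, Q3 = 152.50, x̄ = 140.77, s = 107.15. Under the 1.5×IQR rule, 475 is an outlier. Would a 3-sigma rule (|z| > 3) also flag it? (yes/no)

z = (475 − 140.77) / 107.15 = 3.12.
|z| = 3.12 > 3.

yes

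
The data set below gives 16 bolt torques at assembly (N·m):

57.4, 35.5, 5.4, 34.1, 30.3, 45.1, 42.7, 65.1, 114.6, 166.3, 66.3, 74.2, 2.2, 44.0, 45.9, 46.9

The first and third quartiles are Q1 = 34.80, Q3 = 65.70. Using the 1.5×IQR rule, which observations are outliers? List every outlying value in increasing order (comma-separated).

114.6, 166.3

IQR = Q3 − Q1 = 65.70 − 34.80 = 30.90.
Lower fence = Q1 − 1.5·IQR = 34.80 − 46.35 = -11.55.
Upper fence = Q3 + 1.5·IQR = 65.70 + 46.35 = 112.05.
114.6 > 112.05 → outlier.
166.3 > 112.05 → outlier.
All remaining values lie within [-11.55, 112.05].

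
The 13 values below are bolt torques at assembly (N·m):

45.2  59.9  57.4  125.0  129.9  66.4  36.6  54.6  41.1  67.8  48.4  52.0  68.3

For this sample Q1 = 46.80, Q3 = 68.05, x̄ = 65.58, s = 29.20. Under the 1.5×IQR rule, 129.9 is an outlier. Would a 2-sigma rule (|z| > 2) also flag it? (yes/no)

z = (129.9 − 65.58) / 29.20 = 2.20.
|z| = 2.20 > 2.

yes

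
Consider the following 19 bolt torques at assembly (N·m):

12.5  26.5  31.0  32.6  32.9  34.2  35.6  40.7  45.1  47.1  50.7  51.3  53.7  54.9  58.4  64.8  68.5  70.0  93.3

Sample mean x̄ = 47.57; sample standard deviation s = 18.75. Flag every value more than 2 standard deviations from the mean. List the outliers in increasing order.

Cutoffs at x̄ ± 2s: 47.57 ± 2·18.75 = [10.07, 85.07].
93.3: z = 2.44, |z| > 2 → outlier.
Every other value lies within [10.07, 85.07].

93.3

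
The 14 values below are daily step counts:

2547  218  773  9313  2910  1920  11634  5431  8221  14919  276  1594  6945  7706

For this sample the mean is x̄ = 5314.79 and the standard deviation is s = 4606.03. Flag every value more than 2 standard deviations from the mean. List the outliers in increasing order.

14919

Cutoffs at x̄ ± 2s: 5314.79 ± 2·4606.03 = [-3897.27, 14526.85].
14919: z = 2.09, |z| > 2 → outlier.
Every other value lies within [-3897.27, 14526.85].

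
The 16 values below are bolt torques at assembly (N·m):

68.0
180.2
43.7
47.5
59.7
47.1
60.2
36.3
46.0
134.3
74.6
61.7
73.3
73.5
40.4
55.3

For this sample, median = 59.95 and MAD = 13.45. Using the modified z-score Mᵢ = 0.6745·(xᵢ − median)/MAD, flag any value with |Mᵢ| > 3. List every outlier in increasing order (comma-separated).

134.3, 180.2

|Mᵢ| > 3 ⇔ |xᵢ − 59.95| > 3·13.45/0.6745 = 59.82.
So outliers lie outside [0.13, 119.77].
134.3: M = 3.73 → outlier.
180.2: M = 6.03 → outlier.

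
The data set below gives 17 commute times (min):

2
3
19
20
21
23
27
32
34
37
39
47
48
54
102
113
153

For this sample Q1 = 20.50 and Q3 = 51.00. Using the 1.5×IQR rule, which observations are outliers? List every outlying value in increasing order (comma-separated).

IQR = Q3 − Q1 = 51.00 − 20.50 = 30.50.
Lower fence = Q1 − 1.5·IQR = 20.50 − 45.75 = -25.25.
Upper fence = Q3 + 1.5·IQR = 51.00 + 45.75 = 96.75.
102 > 96.75 → outlier.
113 > 96.75 → outlier.
153 > 96.75 → outlier.
All remaining values lie within [-25.25, 96.75].

102, 113, 153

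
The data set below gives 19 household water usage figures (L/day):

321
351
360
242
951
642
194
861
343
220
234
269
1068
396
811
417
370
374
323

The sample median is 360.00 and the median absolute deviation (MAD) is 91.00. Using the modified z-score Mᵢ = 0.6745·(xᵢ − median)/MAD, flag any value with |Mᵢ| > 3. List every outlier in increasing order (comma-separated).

811, 861, 951, 1068

|Mᵢ| > 3 ⇔ |xᵢ − 360.00| > 3·91.00/0.6745 = 404.74.
So outliers lie outside [-44.74, 764.74].
811: M = 3.34 → outlier.
861: M = 3.71 → outlier.
951: M = 4.38 → outlier.
1068: M = 5.25 → outlier.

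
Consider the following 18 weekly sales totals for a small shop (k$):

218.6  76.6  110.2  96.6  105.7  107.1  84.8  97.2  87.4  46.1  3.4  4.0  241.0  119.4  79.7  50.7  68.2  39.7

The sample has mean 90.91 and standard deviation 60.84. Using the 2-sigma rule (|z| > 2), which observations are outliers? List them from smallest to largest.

Cutoffs at x̄ ± 2s: 90.91 ± 2·60.84 = [-30.77, 212.59].
218.6: z = 2.10, |z| > 2 → outlier.
241.0: z = 2.47, |z| > 2 → outlier.
Every other value lies within [-30.77, 212.59].

218.6, 241.0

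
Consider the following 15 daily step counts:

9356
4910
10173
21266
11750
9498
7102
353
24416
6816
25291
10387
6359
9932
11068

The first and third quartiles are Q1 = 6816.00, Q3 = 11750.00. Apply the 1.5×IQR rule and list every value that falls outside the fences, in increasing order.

IQR = Q3 − Q1 = 11750.00 − 6816.00 = 4934.00.
Lower fence = Q1 − 1.5·IQR = 6816.00 − 7401.00 = -585.00.
Upper fence = Q3 + 1.5·IQR = 11750.00 + 7401.00 = 19151.00.
21266 > 19151.00 → outlier.
24416 > 19151.00 → outlier.
25291 > 19151.00 → outlier.
All remaining values lie within [-585.00, 19151.00].

21266, 24416, 25291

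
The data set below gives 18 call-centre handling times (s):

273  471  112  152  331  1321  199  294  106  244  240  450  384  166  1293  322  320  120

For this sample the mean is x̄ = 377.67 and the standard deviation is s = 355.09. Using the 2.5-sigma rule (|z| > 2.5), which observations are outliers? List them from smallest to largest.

Cutoffs at x̄ ± 2.5s: 377.67 ± 2.5·355.09 = [-510.055, 1265.395].
1293: z = 2.58, |z| > 2.5 → outlier.
1321: z = 2.66, |z| > 2.5 → outlier.
Every other value lies within [-510.055, 1265.395].

1293, 1321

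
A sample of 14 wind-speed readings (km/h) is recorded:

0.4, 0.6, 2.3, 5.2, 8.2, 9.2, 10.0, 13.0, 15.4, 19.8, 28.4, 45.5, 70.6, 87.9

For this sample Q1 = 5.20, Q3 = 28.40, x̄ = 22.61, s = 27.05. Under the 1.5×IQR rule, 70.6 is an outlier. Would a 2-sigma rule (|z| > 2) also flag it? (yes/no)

z = (70.6 − 22.61) / 27.05 = 1.77.
|z| = 1.77 ≤ 2.

no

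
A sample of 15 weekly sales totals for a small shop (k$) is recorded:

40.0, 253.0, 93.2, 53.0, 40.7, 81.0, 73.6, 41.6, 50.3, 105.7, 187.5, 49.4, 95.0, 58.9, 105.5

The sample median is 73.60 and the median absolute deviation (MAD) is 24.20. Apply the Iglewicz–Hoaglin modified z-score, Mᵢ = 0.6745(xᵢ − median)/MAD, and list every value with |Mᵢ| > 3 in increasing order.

|Mᵢ| > 3 ⇔ |xᵢ − 73.60| > 3·24.20/0.6745 = 107.64.
So outliers lie outside [-34.04, 181.24].
187.5: M = 3.17 → outlier.
253.0: M = 5.00 → outlier.

187.5, 253.0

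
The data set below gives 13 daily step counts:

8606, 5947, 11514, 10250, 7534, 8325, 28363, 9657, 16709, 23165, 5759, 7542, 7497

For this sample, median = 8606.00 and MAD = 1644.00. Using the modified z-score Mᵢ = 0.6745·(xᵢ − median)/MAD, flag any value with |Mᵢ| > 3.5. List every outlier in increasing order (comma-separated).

23165, 28363

|Mᵢ| > 3.5 ⇔ |xᵢ − 8606.00| > 3.5·1644.00/0.6745 = 8530.76.
So outliers lie outside [75.24, 17136.76].
23165: M = 5.97 → outlier.
28363: M = 8.11 → outlier.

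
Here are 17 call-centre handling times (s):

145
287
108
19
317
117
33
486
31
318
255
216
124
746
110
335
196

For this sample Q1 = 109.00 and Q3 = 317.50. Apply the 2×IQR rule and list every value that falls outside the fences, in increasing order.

746

IQR = Q3 − Q1 = 317.50 − 109.00 = 208.50.
Lower fence = Q1 − 2·IQR = 109.00 − 417.00 = -308.00.
Upper fence = Q3 + 2·IQR = 317.50 + 417.00 = 734.50.
746 > 734.50 → outlier.
All remaining values lie within [-308.00, 734.50].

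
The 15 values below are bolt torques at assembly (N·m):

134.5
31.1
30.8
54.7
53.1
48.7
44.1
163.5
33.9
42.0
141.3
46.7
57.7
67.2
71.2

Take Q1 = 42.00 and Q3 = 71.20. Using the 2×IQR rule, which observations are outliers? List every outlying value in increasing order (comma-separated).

134.5, 141.3, 163.5

IQR = Q3 − Q1 = 71.20 − 42.00 = 29.20.
Lower fence = Q1 − 2·IQR = 42.00 − 58.40 = -16.40.
Upper fence = Q3 + 2·IQR = 71.20 + 58.40 = 129.60.
134.5 > 129.60 → outlier.
141.3 > 129.60 → outlier.
163.5 > 129.60 → outlier.
All remaining values lie within [-16.40, 129.60].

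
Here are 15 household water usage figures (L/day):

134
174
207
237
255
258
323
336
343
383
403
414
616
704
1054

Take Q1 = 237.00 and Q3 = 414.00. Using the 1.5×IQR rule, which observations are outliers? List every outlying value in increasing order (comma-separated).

704, 1054

IQR = Q3 − Q1 = 414.00 − 237.00 = 177.00.
Lower fence = Q1 − 1.5·IQR = 237.00 − 265.50 = -28.50.
Upper fence = Q3 + 1.5·IQR = 414.00 + 265.50 = 679.50.
704 > 679.50 → outlier.
1054 > 679.50 → outlier.
All remaining values lie within [-28.50, 679.50].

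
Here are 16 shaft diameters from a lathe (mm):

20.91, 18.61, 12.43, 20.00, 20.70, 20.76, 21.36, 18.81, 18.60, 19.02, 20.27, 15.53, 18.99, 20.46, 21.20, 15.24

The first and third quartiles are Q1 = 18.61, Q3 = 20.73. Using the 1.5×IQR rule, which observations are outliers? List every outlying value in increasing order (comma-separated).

12.43, 15.24

IQR = Q3 − Q1 = 20.73 − 18.61 = 2.12.
Lower fence = Q1 − 1.5·IQR = 18.61 − 3.18 = 15.43.
Upper fence = Q3 + 1.5·IQR = 20.73 + 3.18 = 23.91.
12.43 < 15.43 → outlier.
15.24 < 15.43 → outlier.
All remaining values lie within [15.43, 23.91].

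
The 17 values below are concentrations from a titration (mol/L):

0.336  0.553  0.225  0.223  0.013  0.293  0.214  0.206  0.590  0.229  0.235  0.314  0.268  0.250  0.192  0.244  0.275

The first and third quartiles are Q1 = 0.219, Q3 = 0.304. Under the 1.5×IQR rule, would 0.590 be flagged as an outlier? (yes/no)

yes

IQR = Q3 − Q1 = 0.304 − 0.219 = 0.085.
Lower fence = Q1 − 1.5·IQR = 0.219 − 0.1275 = 0.0915.
Upper fence = Q3 + 1.5·IQR = 0.304 + 0.1275 = 0.4315.
0.590 lies above the upper fence.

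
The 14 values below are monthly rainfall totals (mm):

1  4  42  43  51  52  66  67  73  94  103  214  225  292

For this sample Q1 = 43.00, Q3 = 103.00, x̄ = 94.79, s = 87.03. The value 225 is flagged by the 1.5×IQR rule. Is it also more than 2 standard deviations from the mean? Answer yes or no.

no

z = (225 − 94.79) / 87.03 = 1.50.
|z| = 1.50 ≤ 2.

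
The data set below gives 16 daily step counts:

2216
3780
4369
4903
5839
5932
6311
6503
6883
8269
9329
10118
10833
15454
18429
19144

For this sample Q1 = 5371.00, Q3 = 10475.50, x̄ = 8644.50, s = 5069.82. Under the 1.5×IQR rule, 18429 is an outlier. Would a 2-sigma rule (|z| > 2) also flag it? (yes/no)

no

z = (18429 − 8644.50) / 5069.82 = 1.93.
|z| = 1.93 ≤ 2.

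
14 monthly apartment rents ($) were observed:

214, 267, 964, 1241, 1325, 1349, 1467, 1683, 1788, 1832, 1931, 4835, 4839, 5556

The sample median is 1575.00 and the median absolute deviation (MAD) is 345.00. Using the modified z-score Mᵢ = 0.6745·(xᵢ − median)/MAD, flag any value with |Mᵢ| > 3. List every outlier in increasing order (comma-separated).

|Mᵢ| > 3 ⇔ |xᵢ − 1575.00| > 3·345.00/0.6745 = 1534.47.
So outliers lie outside [40.53, 3109.47].
4835: M = 6.37 → outlier.
4839: M = 6.38 → outlier.
5556: M = 7.78 → outlier.

4835, 4839, 5556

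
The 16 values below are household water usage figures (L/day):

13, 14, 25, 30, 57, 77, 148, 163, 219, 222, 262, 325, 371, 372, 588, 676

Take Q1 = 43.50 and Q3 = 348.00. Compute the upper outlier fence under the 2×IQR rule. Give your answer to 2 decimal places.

IQR = Q3 − Q1 = 348.00 − 43.50 = 304.50.
Lower fence = Q1 − 2·IQR = 43.50 − 609.00 = -565.50.
Upper fence = Q3 + 2·IQR = 348.00 + 609.00 = 957.00.

957.00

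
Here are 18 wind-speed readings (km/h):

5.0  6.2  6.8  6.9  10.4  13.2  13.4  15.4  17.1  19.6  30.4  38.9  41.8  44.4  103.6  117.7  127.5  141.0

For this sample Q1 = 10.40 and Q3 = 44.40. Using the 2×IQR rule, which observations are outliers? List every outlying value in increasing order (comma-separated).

117.7, 127.5, 141.0

IQR = Q3 − Q1 = 44.40 − 10.40 = 34.00.
Lower fence = Q1 − 2·IQR = 10.40 − 68.00 = -57.60.
Upper fence = Q3 + 2·IQR = 44.40 + 68.00 = 112.40.
117.7 > 112.40 → outlier.
127.5 > 112.40 → outlier.
141.0 > 112.40 → outlier.
All remaining values lie within [-57.60, 112.40].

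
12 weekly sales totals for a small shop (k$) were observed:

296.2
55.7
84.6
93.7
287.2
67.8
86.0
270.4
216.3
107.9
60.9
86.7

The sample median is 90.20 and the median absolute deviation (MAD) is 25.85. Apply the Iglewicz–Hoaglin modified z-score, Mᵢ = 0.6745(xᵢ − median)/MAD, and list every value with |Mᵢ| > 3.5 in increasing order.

|Mᵢ| > 3.5 ⇔ |xᵢ − 90.20| > 3.5·25.85/0.6745 = 134.14.
So outliers lie outside [-43.94, 224.34].
270.4: M = 4.70 → outlier.
287.2: M = 5.14 → outlier.
296.2: M = 5.38 → outlier.

270.4, 287.2, 296.2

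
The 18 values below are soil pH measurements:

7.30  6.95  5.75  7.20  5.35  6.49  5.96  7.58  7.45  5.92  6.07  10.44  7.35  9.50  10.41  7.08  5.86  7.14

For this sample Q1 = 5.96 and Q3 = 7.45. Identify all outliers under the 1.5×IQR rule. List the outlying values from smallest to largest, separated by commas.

IQR = Q3 − Q1 = 7.45 − 5.96 = 1.49.
Lower fence = Q1 − 1.5·IQR = 5.96 − 2.235 = 3.725.
Upper fence = Q3 + 1.5·IQR = 7.45 + 2.235 = 9.685.
10.41 > 9.685 → outlier.
10.44 > 9.685 → outlier.
All remaining values lie within [3.725, 9.685].

10.41, 10.44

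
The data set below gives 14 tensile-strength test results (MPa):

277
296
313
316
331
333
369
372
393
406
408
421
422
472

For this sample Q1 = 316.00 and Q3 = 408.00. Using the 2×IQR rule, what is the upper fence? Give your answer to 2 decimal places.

IQR = Q3 − Q1 = 408.00 − 316.00 = 92.00.
Lower fence = Q1 − 2·IQR = 316.00 − 184.00 = 132.00.
Upper fence = Q3 + 2·IQR = 408.00 + 184.00 = 592.00.

592.00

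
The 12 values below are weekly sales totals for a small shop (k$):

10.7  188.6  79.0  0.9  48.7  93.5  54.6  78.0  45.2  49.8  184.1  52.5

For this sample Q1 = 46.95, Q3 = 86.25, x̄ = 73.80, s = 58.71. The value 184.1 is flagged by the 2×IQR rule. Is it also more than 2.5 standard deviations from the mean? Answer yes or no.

no

z = (184.1 − 73.80) / 58.71 = 1.88.
|z| = 1.88 ≤ 2.5.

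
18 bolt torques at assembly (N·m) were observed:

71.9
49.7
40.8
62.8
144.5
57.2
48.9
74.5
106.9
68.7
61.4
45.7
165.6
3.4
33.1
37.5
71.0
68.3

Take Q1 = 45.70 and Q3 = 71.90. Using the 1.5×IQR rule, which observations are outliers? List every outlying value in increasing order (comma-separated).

3.4, 144.5, 165.6

IQR = Q3 − Q1 = 71.90 − 45.70 = 26.20.
Lower fence = Q1 − 1.5·IQR = 45.70 − 39.30 = 6.40.
Upper fence = Q3 + 1.5·IQR = 71.90 + 39.30 = 111.20.
3.4 < 6.40 → outlier.
144.5 > 111.20 → outlier.
165.6 > 111.20 → outlier.
All remaining values lie within [6.40, 111.20].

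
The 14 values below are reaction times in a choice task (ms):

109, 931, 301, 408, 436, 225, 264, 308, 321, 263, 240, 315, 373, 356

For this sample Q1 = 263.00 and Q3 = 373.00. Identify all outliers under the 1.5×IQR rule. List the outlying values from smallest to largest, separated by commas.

IQR = Q3 − Q1 = 373.00 − 263.00 = 110.00.
Lower fence = Q1 − 1.5·IQR = 263.00 − 165.00 = 98.00.
Upper fence = Q3 + 1.5·IQR = 373.00 + 165.00 = 538.00.
931 > 538.00 → outlier.
All remaining values lie within [98.00, 538.00].

931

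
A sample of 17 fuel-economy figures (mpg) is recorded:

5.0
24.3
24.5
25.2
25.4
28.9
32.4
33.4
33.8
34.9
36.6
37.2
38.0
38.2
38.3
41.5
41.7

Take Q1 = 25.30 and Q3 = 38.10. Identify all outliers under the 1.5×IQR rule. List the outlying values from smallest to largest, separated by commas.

IQR = Q3 − Q1 = 38.10 − 25.30 = 12.80.
Lower fence = Q1 − 1.5·IQR = 25.30 − 19.20 = 6.10.
Upper fence = Q3 + 1.5·IQR = 38.10 + 19.20 = 57.30.
5.0 < 6.10 → outlier.
All remaining values lie within [6.10, 57.30].

5.0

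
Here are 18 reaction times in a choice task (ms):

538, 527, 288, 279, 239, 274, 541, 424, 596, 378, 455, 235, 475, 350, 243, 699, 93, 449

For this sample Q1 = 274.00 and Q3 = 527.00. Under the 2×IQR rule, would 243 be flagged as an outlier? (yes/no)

IQR = Q3 − Q1 = 527.00 − 274.00 = 253.00.
Lower fence = Q1 − 2·IQR = 274.00 − 506.00 = -232.00.
Upper fence = Q3 + 2·IQR = 527.00 + 506.00 = 1033.00.
243 lies within [-232.00, 1033.00].

no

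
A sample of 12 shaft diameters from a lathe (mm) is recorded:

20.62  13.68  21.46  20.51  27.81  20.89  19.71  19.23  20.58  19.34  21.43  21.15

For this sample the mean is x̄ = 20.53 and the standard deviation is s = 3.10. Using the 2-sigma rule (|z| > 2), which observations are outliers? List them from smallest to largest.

Cutoffs at x̄ ± 2s: 20.53 ± 2·3.10 = [14.33, 26.73].
13.68: z = -2.21, |z| > 2 → outlier.
27.81: z = 2.35, |z| > 2 → outlier.
Every other value lies within [14.33, 26.73].

13.68, 27.81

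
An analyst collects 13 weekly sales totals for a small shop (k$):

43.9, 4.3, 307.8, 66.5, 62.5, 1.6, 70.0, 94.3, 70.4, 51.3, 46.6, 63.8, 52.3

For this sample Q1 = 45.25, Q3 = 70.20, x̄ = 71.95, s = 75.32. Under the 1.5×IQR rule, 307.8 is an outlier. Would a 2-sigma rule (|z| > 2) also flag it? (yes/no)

yes

z = (307.8 − 71.95) / 75.32 = 3.13.
|z| = 3.13 > 2.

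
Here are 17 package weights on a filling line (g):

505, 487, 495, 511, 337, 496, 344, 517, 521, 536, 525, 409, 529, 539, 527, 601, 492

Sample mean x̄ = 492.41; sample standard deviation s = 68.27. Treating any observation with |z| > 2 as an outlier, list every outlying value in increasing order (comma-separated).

Cutoffs at x̄ ± 2s: 492.41 ± 2·68.27 = [355.87, 628.95].
337: z = -2.28, |z| > 2 → outlier.
344: z = -2.17, |z| > 2 → outlier.
Every other value lies within [355.87, 628.95].

337, 344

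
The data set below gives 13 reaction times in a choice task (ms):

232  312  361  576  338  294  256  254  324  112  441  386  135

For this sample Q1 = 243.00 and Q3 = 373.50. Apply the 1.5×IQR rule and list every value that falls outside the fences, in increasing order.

IQR = Q3 − Q1 = 373.50 − 243.00 = 130.50.
Lower fence = Q1 − 1.5·IQR = 243.00 − 195.75 = 47.25.
Upper fence = Q3 + 1.5·IQR = 373.50 + 195.75 = 569.25.
576 > 569.25 → outlier.
All remaining values lie within [47.25, 569.25].

576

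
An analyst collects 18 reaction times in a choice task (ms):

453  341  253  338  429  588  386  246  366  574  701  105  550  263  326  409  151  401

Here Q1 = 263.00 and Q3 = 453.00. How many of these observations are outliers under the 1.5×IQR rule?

IQR = 190.00; fences at 263.00 − 285.00 = -22.00 and 453.00 + 285.00 = 738.00.
Every value lies within the cutoffs.

0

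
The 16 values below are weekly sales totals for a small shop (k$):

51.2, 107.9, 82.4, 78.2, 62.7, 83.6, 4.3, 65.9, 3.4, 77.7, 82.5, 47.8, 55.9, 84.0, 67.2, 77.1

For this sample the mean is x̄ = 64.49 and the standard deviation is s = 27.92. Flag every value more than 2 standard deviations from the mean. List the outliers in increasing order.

3.4, 4.3

Cutoffs at x̄ ± 2s: 64.49 ± 2·27.92 = [8.65, 120.33].
3.4: z = -2.19, |z| > 2 → outlier.
4.3: z = -2.16, |z| > 2 → outlier.
Every other value lies within [8.65, 120.33].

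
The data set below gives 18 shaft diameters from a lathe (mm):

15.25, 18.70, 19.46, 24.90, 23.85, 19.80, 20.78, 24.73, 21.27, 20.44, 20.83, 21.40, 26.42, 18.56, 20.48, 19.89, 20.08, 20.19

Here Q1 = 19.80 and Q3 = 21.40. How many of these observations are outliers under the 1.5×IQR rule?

5

IQR = 1.60; fences at 19.80 − 2.40 = 17.40 and 21.40 + 2.40 = 23.80.
Outside the cutoffs: 15.25, 23.85, 24.73, 24.90, 26.42.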